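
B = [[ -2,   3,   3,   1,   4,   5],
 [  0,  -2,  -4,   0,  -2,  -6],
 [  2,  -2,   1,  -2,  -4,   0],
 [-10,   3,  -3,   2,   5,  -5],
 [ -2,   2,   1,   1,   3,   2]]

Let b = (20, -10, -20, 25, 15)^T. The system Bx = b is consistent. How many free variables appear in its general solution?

Row reduce the augmented matrix [B | b].
R3 ← R3 + R1: [0, 1, 4, -1, 0, 5, 0]
R4 ← R4 − (5)·R1: [0, -12, -18, -3, -15, -30, -75]
R5 ← R5 − R1: [0, -1, -2, 0, -1, -3, -5]
R3 ← R3 + (1/2)·R2: [0, 0, 2, -1, -1, 2, -5]
R4 ← R4 − (6)·R2: [0, 0, 6, -3, -3, 6, -15]
R5 ← R5 − (1/2)·R2: [0, 0, 0, 0, 0, 0, 0]
R4 ← R4 − (3)·R3: [0, 0, 0, 0, 0, 0, 0]
The echelon form has 3 nonzero rows, and every pivot lies in the first 6 columns, so rank(B) = rank([B|b]) = 3.
The system is consistent.
Free variables = (unknowns) − (rank) = 6 − 3 = 3.

3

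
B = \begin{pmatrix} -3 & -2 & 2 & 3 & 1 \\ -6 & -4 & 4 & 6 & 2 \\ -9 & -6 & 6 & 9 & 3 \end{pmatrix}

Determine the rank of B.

Row reduce to echelon form.
R2 ← R2 − (2)·R1: [0, 0, 0, 0, 0]
R3 ← R3 − (3)·R1: [0, 0, 0, 0, 0]
Echelon form has 1 nonzero row, so rank(B) = 1.

1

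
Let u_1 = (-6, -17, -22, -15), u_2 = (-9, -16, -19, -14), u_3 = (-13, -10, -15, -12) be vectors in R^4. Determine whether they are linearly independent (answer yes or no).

yes

Form the matrix with these vectors as rows and row reduce.
R2 ← R2 − (3/2)·R1: [0, 19/2, 14, 17/2]
R3 ← R3 − (13/6)·R1: [0, 161/6, 98/3, 41/2]
R3 ← R3 − (161/57)·R2: [0, 0, -392/57, -200/57]
3 nonzero rows, so the 3 vectors span a space of dimension 3.
Since 3 = 3, the vectors are linearly independent.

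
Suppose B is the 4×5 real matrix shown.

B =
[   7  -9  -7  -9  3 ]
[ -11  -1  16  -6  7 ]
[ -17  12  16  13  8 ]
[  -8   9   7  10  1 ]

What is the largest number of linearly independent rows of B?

4

Row reduce to echelon form.
R2 ← R2 + (11/7)·R1: [0, -106/7, 5, -141/7, 82/7]
R3 ← R3 + (17/7)·R1: [0, -69/7, -1, -62/7, 107/7]
R4 ← R4 + (8/7)·R1: [0, -9/7, -1, -2/7, 31/7]
R3 ← R3 − (69/106)·R2: [0, 0, -451/106, 451/106, 406/53]
R4 ← R4 − (9/106)·R2: [0, 0, -151/106, 151/106, 182/53]
R4 ← R4 − (151/451)·R3: [0, 0, 0, 0, 392/451]
Echelon form has 4 nonzero rows, so rank(B) = 4.
The rank gives the maximum number of linearly independent rows: 4.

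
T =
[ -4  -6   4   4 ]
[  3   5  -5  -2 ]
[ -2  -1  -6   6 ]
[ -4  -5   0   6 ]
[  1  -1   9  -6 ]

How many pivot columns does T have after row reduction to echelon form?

Row reduce to echelon form.
R2 ← R2 + (3/4)·R1: [0, 1/2, -2, 1]
R3 ← R3 − (1/2)·R1: [0, 2, -8, 4]
R4 ← R4 − R1: [0, 1, -4, 2]
R5 ← R5 + (1/4)·R1: [0, -5/2, 10, -5]
R3 ← R3 − (4)·R2: [0, 0, 0, 0]
R4 ← R4 − (2)·R2: [0, 0, 0, 0]
R5 ← R5 + (5)·R2: [0, 0, 0, 0]
Echelon form has 2 nonzero rows, so rank(T) = 2.
Each nonzero row contributes one pivot column: 2 pivot columns.

2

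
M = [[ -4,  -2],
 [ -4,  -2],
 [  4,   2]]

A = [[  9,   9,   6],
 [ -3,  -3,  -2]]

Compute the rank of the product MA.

First compute MA:
[[-30, -30, -20],
 [-30, -30, -20],
 [ 30,  30,  20]]
Now row reduce the product.
R2 ← R2 − R1: [0, 0, 0]
R3 ← R3 + R1: [0, 0, 0]
1 nonzero row, so rank(MA) = 1.

1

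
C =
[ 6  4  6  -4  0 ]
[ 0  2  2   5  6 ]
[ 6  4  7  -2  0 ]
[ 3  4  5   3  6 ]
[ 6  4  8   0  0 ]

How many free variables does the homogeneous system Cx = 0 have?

2

Row reduce to echelon form.
R3 ← R3 − R1: [0, 0, 1, 2, 0]
R4 ← R4 − (1/2)·R1: [0, 2, 2, 5, 6]
R5 ← R5 − R1: [0, 0, 2, 4, 0]
R4 ← R4 − R2: [0, 0, 0, 0, 0]
R5 ← R5 − (2)·R3: [0, 0, 0, 0, 0]
3 nonzero rows, so rank(C) = 3.
C has 5 columns; by rank–nullity, nullity = 5 − 3 = 2.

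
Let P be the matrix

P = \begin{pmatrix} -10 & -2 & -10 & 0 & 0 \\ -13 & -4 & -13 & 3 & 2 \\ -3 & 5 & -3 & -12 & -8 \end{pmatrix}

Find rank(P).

Row reduce to echelon form.
R2 ← R2 − (13/10)·R1: [0, -7/5, 0, 3, 2]
R3 ← R3 − (3/10)·R1: [0, 28/5, 0, -12, -8]
R3 ← R3 + (4)·R2: [0, 0, 0, 0, 0]
Echelon form has 2 nonzero rows, so rank(P) = 2.

2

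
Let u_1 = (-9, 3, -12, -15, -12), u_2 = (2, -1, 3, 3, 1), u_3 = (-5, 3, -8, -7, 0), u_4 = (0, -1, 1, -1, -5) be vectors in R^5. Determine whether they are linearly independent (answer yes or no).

no

Form the matrix with these vectors as rows and row reduce.
R2 ← R2 + (2/9)·R1: [0, -1/3, 1/3, -1/3, -5/3]
R3 ← R3 − (5/9)·R1: [0, 4/3, -4/3, 4/3, 20/3]
R3 ← R3 + (4)·R2: [0, 0, 0, 0, 0]
R4 ← R4 − (3)·R2: [0, 0, 0, 0, 0]
2 nonzero rows, so the 4 vectors span a space of dimension 2.
Since 2 < 4, the vectors are linearly dependent.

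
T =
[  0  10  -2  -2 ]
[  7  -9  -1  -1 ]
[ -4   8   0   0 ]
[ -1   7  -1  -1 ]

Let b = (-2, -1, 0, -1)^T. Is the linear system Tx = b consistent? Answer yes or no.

Row reduce the augmented matrix [T | b].
Swap R1 ↔ R2
R3 ← R3 + (4/7)·R1: [0, 20/7, -4/7, -4/7, -4/7]
R4 ← R4 + (1/7)·R1: [0, 40/7, -8/7, -8/7, -8/7]
R3 ← R3 − (2/7)·R2: [0, 0, 0, 0, 0]
R4 ← R4 − (4/7)·R2: [0, 0, 0, 0, 0]
The echelon form has 2 nonzero rows, and every pivot lies in the first 4 columns, so rank(T) = rank([T|b]) = 2.
The system is consistent.

yes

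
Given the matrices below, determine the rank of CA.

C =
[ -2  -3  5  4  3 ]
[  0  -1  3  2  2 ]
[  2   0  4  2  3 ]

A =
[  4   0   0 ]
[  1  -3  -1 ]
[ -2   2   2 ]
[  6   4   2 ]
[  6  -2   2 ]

2

First compute CA:
[[ 21,  29,  27],
 [ 17,  13,  15],
 [ 30,  10,  18]]
Now row reduce the product.
R2 ← R2 − (17/21)·R1: [0, -220/21, -48/7]
R3 ← R3 − (10/7)·R1: [0, -220/7, -144/7]
R3 ← R3 − (3)·R2: [0, 0, 0]
2 nonzero rows, so rank(CA) = 2.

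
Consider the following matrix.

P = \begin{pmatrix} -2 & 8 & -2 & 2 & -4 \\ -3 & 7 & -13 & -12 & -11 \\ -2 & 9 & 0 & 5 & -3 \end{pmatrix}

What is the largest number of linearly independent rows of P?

Row reduce to echelon form.
R2 ← R2 − (3/2)·R1: [0, -5, -10, -15, -5]
R3 ← R3 − R1: [0, 1, 2, 3, 1]
R3 ← R3 + (1/5)·R2: [0, 0, 0, 0, 0]
Echelon form has 2 nonzero rows, so rank(P) = 2.
The rank gives the maximum number of linearly independent rows: 2.

2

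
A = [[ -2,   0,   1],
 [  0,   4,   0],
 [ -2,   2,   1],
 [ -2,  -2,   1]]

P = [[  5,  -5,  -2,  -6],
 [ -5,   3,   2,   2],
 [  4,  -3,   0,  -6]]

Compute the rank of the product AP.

First compute AP:
[[ -6,   7,   4,   6],
 [-20,  12,   8,   8],
 [-16,  13,   8,  10],
 [  4,   1,   0,   2]]
Now row reduce the product.
R2 ← R2 − (10/3)·R1: [0, -34/3, -16/3, -12]
R3 ← R3 − (8/3)·R1: [0, -17/3, -8/3, -6]
R4 ← R4 + (2/3)·R1: [0, 17/3, 8/3, 6]
R3 ← R3 − (1/2)·R2: [0, 0, 0, 0]
R4 ← R4 + (1/2)·R2: [0, 0, 0, 0]
2 nonzero rows, so rank(AP) = 2.

2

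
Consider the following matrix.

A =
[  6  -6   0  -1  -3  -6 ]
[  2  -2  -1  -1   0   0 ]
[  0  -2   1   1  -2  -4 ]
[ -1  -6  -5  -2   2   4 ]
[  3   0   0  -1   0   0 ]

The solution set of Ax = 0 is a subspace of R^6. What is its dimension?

3

Row reduce to echelon form.
R2 ← R2 − (1/3)·R1: [0, 0, -1, -2/3, 1, 2]
R4 ← R4 + (1/6)·R1: [0, -7, -5, -13/6, 3/2, 3]
R5 ← R5 − (1/2)·R1: [0, 3, 0, -1/2, 3/2, 3]
Swap R2 ↔ R3
R4 ← R4 − (7/2)·R2: [0, 0, -17/2, -17/3, 17/2, 17]
R5 ← R5 + (3/2)·R2: [0, 0, 3/2, 1, -3/2, -3]
R4 ← R4 − (17/2)·R3: [0, 0, 0, 0, 0, 0]
R5 ← R5 + (3/2)·R3: [0, 0, 0, 0, 0, 0]
3 nonzero rows, so rank(A) = 3.
A has 6 columns; by rank–nullity, nullity = 6 − 3 = 3.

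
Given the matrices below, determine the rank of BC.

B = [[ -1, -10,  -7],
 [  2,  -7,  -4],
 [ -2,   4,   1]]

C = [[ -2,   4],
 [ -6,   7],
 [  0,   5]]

First compute BC:
[[ 62, -109],
 [ 38, -61],
 [-20,  25]]
Now row reduce the product.
R2 ← R2 − (19/31)·R1: [0, 180/31]
R3 ← R3 + (10/31)·R1: [0, -315/31]
R3 ← R3 + (7/4)·R2: [0, 0]
2 nonzero rows, so rank(BC) = 2.

2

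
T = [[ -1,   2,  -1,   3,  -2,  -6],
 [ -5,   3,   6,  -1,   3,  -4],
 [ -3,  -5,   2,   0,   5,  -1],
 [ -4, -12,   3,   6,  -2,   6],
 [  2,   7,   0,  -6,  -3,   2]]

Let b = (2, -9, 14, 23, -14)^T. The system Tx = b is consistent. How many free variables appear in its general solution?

Row reduce the augmented matrix [T | b].
R2 ← R2 − (5)·R1: [0, -7, 11, -16, 13, 26, -19]
R3 ← R3 − (3)·R1: [0, -11, 5, -9, 11, 17, 8]
R4 ← R4 − (4)·R1: [0, -20, 7, -6, 6, 30, 15]
R5 ← R5 + (2)·R1: [0, 11, -2, 0, -7, -10, -10]
R3 ← R3 − (11/7)·R2: [0, 0, -86/7, 113/7, -66/7, -167/7, 265/7]
R4 ← R4 − (20/7)·R2: [0, 0, -171/7, 278/7, -218/7, -310/7, 485/7]
R5 ← R5 + (11/7)·R2: [0, 0, 107/7, -176/7, 94/7, 216/7, -279/7]
R4 ← R4 − (171/86)·R3: [0, 0, 0, 655/86, -533/43, 271/86, -515/86]
R5 ← R5 + (107/86)·R3: [0, 0, 0, -435/86, 73/43, 101/86, 623/86]
R5 ← R5 + (87/131)·R4: [0, 0, 0, 0, -856/131, 428/131, 428/131]
The echelon form has 5 nonzero rows, and every pivot lies in the first 6 columns, so rank(T) = rank([T|b]) = 5.
The system is consistent.
Free variables = (unknowns) − (rank) = 6 − 5 = 1.

1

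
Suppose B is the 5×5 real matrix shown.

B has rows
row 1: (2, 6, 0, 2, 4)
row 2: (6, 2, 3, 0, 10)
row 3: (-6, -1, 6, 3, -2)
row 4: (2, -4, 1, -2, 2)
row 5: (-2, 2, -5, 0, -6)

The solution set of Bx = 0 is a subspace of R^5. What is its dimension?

2

Row reduce to echelon form.
R2 ← R2 − (3)·R1: [0, -16, 3, -6, -2]
R3 ← R3 + (3)·R1: [0, 17, 6, 9, 10]
R4 ← R4 − R1: [0, -10, 1, -4, -2]
R5 ← R5 + R1: [0, 8, -5, 2, -2]
R3 ← R3 + (17/16)·R2: [0, 0, 147/16, 21/8, 63/8]
R4 ← R4 − (5/8)·R2: [0, 0, -7/8, -1/4, -3/4]
R5 ← R5 + (1/2)·R2: [0, 0, -7/2, -1, -3]
R4 ← R4 + (2/21)·R3: [0, 0, 0, 0, 0]
R5 ← R5 + (8/21)·R3: [0, 0, 0, 0, 0]
3 nonzero rows, so rank(B) = 3.
B has 5 columns; by rank–nullity, nullity = 5 − 3 = 2.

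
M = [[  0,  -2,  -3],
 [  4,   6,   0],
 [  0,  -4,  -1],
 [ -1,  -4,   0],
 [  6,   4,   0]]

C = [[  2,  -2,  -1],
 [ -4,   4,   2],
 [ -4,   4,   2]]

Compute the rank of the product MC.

First compute MC:
[[ 20, -20, -10],
 [-16,  16,   8],
 [ 20, -20, -10],
 [ 14, -14,  -7],
 [ -4,   4,   2]]
Now row reduce the product.
R2 ← R2 + (4/5)·R1: [0, 0, 0]
R3 ← R3 − R1: [0, 0, 0]
R4 ← R4 − (7/10)·R1: [0, 0, 0]
R5 ← R5 + (1/5)·R1: [0, 0, 0]
1 nonzero row, so rank(MC) = 1.

1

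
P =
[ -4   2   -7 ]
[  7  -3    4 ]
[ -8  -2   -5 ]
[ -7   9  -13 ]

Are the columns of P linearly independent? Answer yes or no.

yes

Row reduce P to echelon form.
R2 ← R2 + (7/4)·R1: [0, 1/2, -33/4]
R3 ← R3 − (2)·R1: [0, -6, 9]
R4 ← R4 − (7/4)·R1: [0, 11/2, -3/4]
R3 ← R3 + (12)·R2: [0, 0, -90]
R4 ← R4 − (11)·R2: [0, 0, 90]
R4 ← R4 + R3: [0, 0, 0]
3 pivots among 3 columns.
Every column is a pivot column, so the columns are linearly independent.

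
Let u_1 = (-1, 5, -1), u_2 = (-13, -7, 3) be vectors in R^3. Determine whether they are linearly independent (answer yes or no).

Form the matrix with these vectors as rows and row reduce.
R2 ← R2 − (13)·R1: [0, -72, 16]
2 nonzero rows, so the 2 vectors span a space of dimension 2.
Since 2 = 2, the vectors are linearly independent.

yes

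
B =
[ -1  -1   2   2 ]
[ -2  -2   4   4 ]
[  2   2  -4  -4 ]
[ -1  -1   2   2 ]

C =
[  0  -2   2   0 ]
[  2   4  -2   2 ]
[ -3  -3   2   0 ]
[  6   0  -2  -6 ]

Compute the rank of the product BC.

1

First compute BC:
[[  4,  -8,   0, -14],
 [  8, -16,   0, -28],
 [ -8,  16,   0,  28],
 [  4,  -8,   0, -14]]
Now row reduce the product.
R2 ← R2 − (2)·R1: [0, 0, 0, 0]
R3 ← R3 + (2)·R1: [0, 0, 0, 0]
R4 ← R4 − R1: [0, 0, 0, 0]
1 nonzero row, so rank(BC) = 1.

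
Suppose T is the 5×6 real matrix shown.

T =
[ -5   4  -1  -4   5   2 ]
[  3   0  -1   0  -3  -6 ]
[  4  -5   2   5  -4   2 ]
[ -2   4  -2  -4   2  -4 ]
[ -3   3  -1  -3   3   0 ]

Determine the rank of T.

2

Row reduce to echelon form.
R2 ← R2 + (3/5)·R1: [0, 12/5, -8/5, -12/5, 0, -24/5]
R3 ← R3 + (4/5)·R1: [0, -9/5, 6/5, 9/5, 0, 18/5]
R4 ← R4 − (2/5)·R1: [0, 12/5, -8/5, -12/5, 0, -24/5]
R5 ← R5 − (3/5)·R1: [0, 3/5, -2/5, -3/5, 0, -6/5]
R3 ← R3 + (3/4)·R2: [0, 0, 0, 0, 0, 0]
R4 ← R4 − R2: [0, 0, 0, 0, 0, 0]
R5 ← R5 − (1/4)·R2: [0, 0, 0, 0, 0, 0]
Echelon form has 2 nonzero rows, so rank(T) = 2.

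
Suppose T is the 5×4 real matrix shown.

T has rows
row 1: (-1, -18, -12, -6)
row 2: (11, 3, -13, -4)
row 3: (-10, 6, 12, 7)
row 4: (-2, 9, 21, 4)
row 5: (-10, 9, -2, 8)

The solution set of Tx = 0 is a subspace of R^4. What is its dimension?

0

Row reduce to echelon form.
R2 ← R2 + (11)·R1: [0, -195, -145, -70]
R3 ← R3 − (10)·R1: [0, 186, 132, 67]
R4 ← R4 − (2)·R1: [0, 45, 45, 16]
R5 ← R5 − (10)·R1: [0, 189, 118, 68]
R3 ← R3 + (62/65)·R2: [0, 0, -82/13, 3/13]
R4 ← R4 + (3/13)·R2: [0, 0, 150/13, -2/13]
R5 ← R5 + (63/65)·R2: [0, 0, -293/13, 2/13]
R4 ← R4 + (75/41)·R3: [0, 0, 0, 11/41]
R5 ← R5 − (293/82)·R3: [0, 0, 0, -55/82]
R5 ← R5 + (5/2)·R4: [0, 0, 0, 0]
4 nonzero rows, so rank(T) = 4.
T has 4 columns; by rank–nullity, nullity = 4 − 4 = 0.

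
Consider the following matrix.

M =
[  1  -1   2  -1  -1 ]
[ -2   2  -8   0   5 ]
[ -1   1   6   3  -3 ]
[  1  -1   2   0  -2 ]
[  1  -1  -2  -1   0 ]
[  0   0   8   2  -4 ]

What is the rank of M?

Row reduce to echelon form.
R2 ← R2 + (2)·R1: [0, 0, -4, -2, 3]
R3 ← R3 + R1: [0, 0, 8, 2, -4]
R4 ← R4 − R1: [0, 0, 0, 1, -1]
R5 ← R5 − R1: [0, 0, -4, 0, 1]
R3 ← R3 + (2)·R2: [0, 0, 0, -2, 2]
R5 ← R5 − R2: [0, 0, 0, 2, -2]
R6 ← R6 + (2)·R2: [0, 0, 0, -2, 2]
R4 ← R4 + (1/2)·R3: [0, 0, 0, 0, 0]
R5 ← R5 + R3: [0, 0, 0, 0, 0]
R6 ← R6 − R3: [0, 0, 0, 0, 0]
Echelon form has 3 nonzero rows, so rank(M) = 3.

3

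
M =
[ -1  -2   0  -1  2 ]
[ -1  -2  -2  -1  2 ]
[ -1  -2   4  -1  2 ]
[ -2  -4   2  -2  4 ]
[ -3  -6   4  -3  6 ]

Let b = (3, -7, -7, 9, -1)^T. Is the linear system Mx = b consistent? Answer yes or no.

no

Row reduce the augmented matrix [M | b].
R2 ← R2 − R1: [0, 0, -2, 0, 0, -10]
R3 ← R3 − R1: [0, 0, 4, 0, 0, -10]
R4 ← R4 − (2)·R1: [0, 0, 2, 0, 0, 3]
R5 ← R5 − (3)·R1: [0, 0, 4, 0, 0, -10]
R3 ← R3 + (2)·R2: [0, 0, 0, 0, 0, -30]
R4 ← R4 + R2: [0, 0, 0, 0, 0, -7]
R5 ← R5 + (2)·R2: [0, 0, 0, 0, 0, -30]
R4 ← R4 − (7/30)·R3: [0, 0, 0, 0, 0, 0]
R5 ← R5 − R3: [0, 0, 0, 0, 0, 0]
The echelon form has 3 nonzero rows; the last pivot sits in the augmented column, so rank(M) = 2 but rank([M|b]) = 3.
Since the ranks differ, the system is inconsistent.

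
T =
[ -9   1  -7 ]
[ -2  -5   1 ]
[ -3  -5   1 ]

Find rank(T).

Row reduce to echelon form.
R2 ← R2 − (2/9)·R1: [0, -47/9, 23/9]
R3 ← R3 − (1/3)·R1: [0, -16/3, 10/3]
R3 ← R3 − (48/47)·R2: [0, 0, 34/47]
Echelon form has 3 nonzero rows, so rank(T) = 3.

3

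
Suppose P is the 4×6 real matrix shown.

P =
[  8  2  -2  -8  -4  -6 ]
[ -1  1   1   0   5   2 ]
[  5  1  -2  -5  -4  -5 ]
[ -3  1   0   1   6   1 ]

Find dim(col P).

Row reduce to echelon form.
R2 ← R2 + (1/8)·R1: [0, 5/4, 3/4, -1, 9/2, 5/4]
R3 ← R3 − (5/8)·R1: [0, -1/4, -3/4, 0, -3/2, -5/4]
R4 ← R4 + (3/8)·R1: [0, 7/4, -3/4, -2, 9/2, -5/4]
R3 ← R3 + (1/5)·R2: [0, 0, -3/5, -1/5, -3/5, -1]
R4 ← R4 − (7/5)·R2: [0, 0, -9/5, -3/5, -9/5, -3]
R4 ← R4 − (3)·R3: [0, 0, 0, 0, 0, 0]
Echelon form has 3 nonzero rows, so rank(P) = 3.
The column space has dimension equal to the rank: 3.

3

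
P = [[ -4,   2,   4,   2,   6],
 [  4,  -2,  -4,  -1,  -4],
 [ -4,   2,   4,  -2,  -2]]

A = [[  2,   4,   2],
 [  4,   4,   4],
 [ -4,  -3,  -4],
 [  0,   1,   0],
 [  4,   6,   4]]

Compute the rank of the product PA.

First compute PA:
[[  8,  18,   8],
 [  0,  -5,   0],
 [-24, -34, -24]]
Now row reduce the product.
R3 ← R3 + (3)·R1: [0, 20, 0]
R3 ← R3 + (4)·R2: [0, 0, 0]
2 nonzero rows, so rank(PA) = 2.

2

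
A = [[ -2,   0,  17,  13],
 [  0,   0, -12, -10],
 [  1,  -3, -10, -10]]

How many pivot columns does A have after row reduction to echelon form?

Row reduce to echelon form.
R3 ← R3 + (1/2)·R1: [0, -3, -3/2, -7/2]
Swap R2 ↔ R3
Echelon form has 3 nonzero rows, so rank(A) = 3.
Each nonzero row contributes one pivot column: 3 pivot columns.

3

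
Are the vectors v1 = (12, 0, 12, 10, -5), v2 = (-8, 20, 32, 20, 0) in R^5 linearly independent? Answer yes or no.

Form the matrix with these vectors as rows and row reduce.
R2 ← R2 + (2/3)·R1: [0, 20, 40, 80/3, -10/3]
2 nonzero rows, so the 2 vectors span a space of dimension 2.
Since 2 = 2, the vectors are linearly independent.

yes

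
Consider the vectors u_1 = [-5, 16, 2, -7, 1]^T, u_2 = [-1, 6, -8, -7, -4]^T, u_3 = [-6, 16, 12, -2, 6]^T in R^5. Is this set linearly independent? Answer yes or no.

Form the matrix with these vectors as rows and row reduce.
R2 ← R2 − (1/5)·R1: [0, 14/5, -42/5, -28/5, -21/5]
R3 ← R3 − (6/5)·R1: [0, -16/5, 48/5, 32/5, 24/5]
R3 ← R3 + (8/7)·R2: [0, 0, 0, 0, 0]
2 nonzero rows, so the 3 vectors span a space of dimension 2.
Since 2 < 3, the vectors are linearly dependent.

no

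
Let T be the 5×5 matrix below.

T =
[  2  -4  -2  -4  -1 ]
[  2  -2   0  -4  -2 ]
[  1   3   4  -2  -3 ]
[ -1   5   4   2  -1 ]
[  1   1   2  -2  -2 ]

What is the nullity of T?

3

Row reduce to echelon form.
R2 ← R2 − R1: [0, 2, 2, 0, -1]
R3 ← R3 − (1/2)·R1: [0, 5, 5, 0, -5/2]
R4 ← R4 + (1/2)·R1: [0, 3, 3, 0, -3/2]
R5 ← R5 − (1/2)·R1: [0, 3, 3, 0, -3/2]
R3 ← R3 − (5/2)·R2: [0, 0, 0, 0, 0]
R4 ← R4 − (3/2)·R2: [0, 0, 0, 0, 0]
R5 ← R5 − (3/2)·R2: [0, 0, 0, 0, 0]
2 nonzero rows, so rank(T) = 2.
T has 5 columns; by rank–nullity, nullity = 5 − 2 = 3.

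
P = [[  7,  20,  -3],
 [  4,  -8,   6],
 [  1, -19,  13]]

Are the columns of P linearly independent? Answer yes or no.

yes

Row reduce P to echelon form.
R2 ← R2 − (4/7)·R1: [0, -136/7, 54/7]
R3 ← R3 − (1/7)·R1: [0, -153/7, 94/7]
R3 ← R3 − (9/8)·R2: [0, 0, 19/4]
3 pivots among 3 columns.
Every column is a pivot column, so the columns are linearly independent.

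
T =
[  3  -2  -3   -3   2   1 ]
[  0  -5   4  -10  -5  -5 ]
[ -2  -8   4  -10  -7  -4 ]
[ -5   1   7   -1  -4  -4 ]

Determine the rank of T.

Row reduce to echelon form.
R3 ← R3 + (2/3)·R1: [0, -28/3, 2, -12, -17/3, -10/3]
R4 ← R4 + (5/3)·R1: [0, -7/3, 2, -6, -2/3, -7/3]
R3 ← R3 − (28/15)·R2: [0, 0, -82/15, 20/3, 11/3, 6]
R4 ← R4 − (7/15)·R2: [0, 0, 2/15, -4/3, 5/3, 0]
R4 ← R4 + (1/41)·R3: [0, 0, 0, -48/41, 72/41, 6/41]
Echelon form has 4 nonzero rows, so rank(T) = 4.

4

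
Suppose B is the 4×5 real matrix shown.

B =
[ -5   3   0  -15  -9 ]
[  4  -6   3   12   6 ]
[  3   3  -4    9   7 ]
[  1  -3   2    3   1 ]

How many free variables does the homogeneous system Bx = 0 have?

Row reduce to echelon form.
R2 ← R2 + (4/5)·R1: [0, -18/5, 3, 0, -6/5]
R3 ← R3 + (3/5)·R1: [0, 24/5, -4, 0, 8/5]
R4 ← R4 + (1/5)·R1: [0, -12/5, 2, 0, -4/5]
R3 ← R3 + (4/3)·R2: [0, 0, 0, 0, 0]
R4 ← R4 − (2/3)·R2: [0, 0, 0, 0, 0]
2 nonzero rows, so rank(B) = 2.
B has 5 columns; by rank–nullity, nullity = 5 − 2 = 3.

3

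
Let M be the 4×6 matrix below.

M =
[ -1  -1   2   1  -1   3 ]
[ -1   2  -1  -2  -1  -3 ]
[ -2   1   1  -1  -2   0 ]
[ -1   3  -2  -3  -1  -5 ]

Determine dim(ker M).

Row reduce to echelon form.
R2 ← R2 − R1: [0, 3, -3, -3, 0, -6]
R3 ← R3 − (2)·R1: [0, 3, -3, -3, 0, -6]
R4 ← R4 − R1: [0, 4, -4, -4, 0, -8]
R3 ← R3 − R2: [0, 0, 0, 0, 0, 0]
R4 ← R4 − (4/3)·R2: [0, 0, 0, 0, 0, 0]
2 nonzero rows, so rank(M) = 2.
M has 6 columns; by rank–nullity, nullity = 6 − 2 = 4.

4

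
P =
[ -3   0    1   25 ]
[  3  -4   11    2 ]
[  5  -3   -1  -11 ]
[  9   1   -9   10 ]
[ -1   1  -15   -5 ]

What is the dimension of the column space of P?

Row reduce to echelon form.
R2 ← R2 + R1: [0, -4, 12, 27]
R3 ← R3 + (5/3)·R1: [0, -3, 2/3, 92/3]
R4 ← R4 + (3)·R1: [0, 1, -6, 85]
R5 ← R5 − (1/3)·R1: [0, 1, -46/3, -40/3]
R3 ← R3 − (3/4)·R2: [0, 0, -25/3, 125/12]
R4 ← R4 + (1/4)·R2: [0, 0, -3, 367/4]
R5 ← R5 + (1/4)·R2: [0, 0, -37/3, -79/12]
R4 ← R4 − (9/25)·R3: [0, 0, 0, 88]
R5 ← R5 − (37/25)·R3: [0, 0, 0, -22]
R5 ← R5 + (1/4)·R4: [0, 0, 0, 0]
Echelon form has 4 nonzero rows, so rank(P) = 4.
The column space has dimension equal to the rank: 4.

4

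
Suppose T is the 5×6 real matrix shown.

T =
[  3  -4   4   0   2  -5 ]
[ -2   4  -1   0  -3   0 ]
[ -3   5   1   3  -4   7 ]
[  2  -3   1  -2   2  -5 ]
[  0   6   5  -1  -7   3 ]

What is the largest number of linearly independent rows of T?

5

Row reduce to echelon form.
R2 ← R2 + (2/3)·R1: [0, 4/3, 5/3, 0, -5/3, -10/3]
R3 ← R3 + R1: [0, 1, 5, 3, -2, 2]
R4 ← R4 − (2/3)·R1: [0, -1/3, -5/3, -2, 2/3, -5/3]
R3 ← R3 − (3/4)·R2: [0, 0, 15/4, 3, -3/4, 9/2]
R4 ← R4 + (1/4)·R2: [0, 0, -5/4, -2, 1/4, -5/2]
R5 ← R5 − (9/2)·R2: [0, 0, -5/2, -1, 1/2, 18]
R4 ← R4 + (1/3)·R3: [0, 0, 0, -1, 0, -1]
R5 ← R5 + (2/3)·R3: [0, 0, 0, 1, 0, 21]
R5 ← R5 + R4: [0, 0, 0, 0, 0, 20]
Echelon form has 5 nonzero rows, so rank(T) = 5.
The rank gives the maximum number of linearly independent rows: 5.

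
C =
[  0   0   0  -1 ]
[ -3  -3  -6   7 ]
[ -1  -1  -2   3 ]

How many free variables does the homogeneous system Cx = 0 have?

Row reduce to echelon form.
Swap R1 ↔ R2
R3 ← R3 − (1/3)·R1: [0, 0, 0, 2/3]
R3 ← R3 + (2/3)·R2: [0, 0, 0, 0]
2 nonzero rows, so rank(C) = 2.
C has 4 columns; by rank–nullity, nullity = 4 − 2 = 2.

2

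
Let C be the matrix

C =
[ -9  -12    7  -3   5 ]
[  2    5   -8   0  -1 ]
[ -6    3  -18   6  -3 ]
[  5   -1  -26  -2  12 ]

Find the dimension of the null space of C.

1

Row reduce to echelon form.
R2 ← R2 + (2/9)·R1: [0, 7/3, -58/9, -2/3, 1/9]
R3 ← R3 − (2/3)·R1: [0, 11, -68/3, 8, -19/3]
R4 ← R4 + (5/9)·R1: [0, -23/3, -199/9, -11/3, 133/9]
R3 ← R3 − (33/7)·R2: [0, 0, 54/7, 78/7, -48/7]
R4 ← R4 + (23/7)·R2: [0, 0, -303/7, -41/7, 106/7]
R4 ← R4 + (101/18)·R3: [0, 0, 0, 170/3, -70/3]
4 nonzero rows, so rank(C) = 4.
C has 5 columns; by rank–nullity, nullity = 5 − 4 = 1.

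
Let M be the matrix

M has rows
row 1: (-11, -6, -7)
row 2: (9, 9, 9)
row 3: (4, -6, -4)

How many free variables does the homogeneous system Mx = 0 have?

Row reduce to echelon form.
R2 ← R2 + (9/11)·R1: [0, 45/11, 36/11]
R3 ← R3 + (4/11)·R1: [0, -90/11, -72/11]
R3 ← R3 + (2)·R2: [0, 0, 0]
2 nonzero rows, so rank(M) = 2.
M has 3 columns; by rank–nullity, nullity = 3 − 2 = 1.

1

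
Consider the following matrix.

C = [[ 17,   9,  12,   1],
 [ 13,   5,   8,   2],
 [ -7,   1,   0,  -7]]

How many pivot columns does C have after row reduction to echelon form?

Row reduce to echelon form.
R2 ← R2 − (13/17)·R1: [0, -32/17, -20/17, 21/17]
R3 ← R3 + (7/17)·R1: [0, 80/17, 84/17, -112/17]
R3 ← R3 + (5/2)·R2: [0, 0, 2, -7/2]
Echelon form has 3 nonzero rows, so rank(C) = 3.
Each nonzero row contributes one pivot column: 3 pivot columns.

3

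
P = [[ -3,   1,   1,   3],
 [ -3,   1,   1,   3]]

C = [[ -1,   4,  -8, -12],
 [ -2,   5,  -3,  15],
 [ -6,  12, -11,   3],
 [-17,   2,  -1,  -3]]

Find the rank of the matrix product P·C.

1

First compute PC:
[[-56,  11,   7,  45],
 [-56,  11,   7,  45]]
Now row reduce the product.
R2 ← R2 − R1: [0, 0, 0, 0]
1 nonzero row, so rank(PC) = 1.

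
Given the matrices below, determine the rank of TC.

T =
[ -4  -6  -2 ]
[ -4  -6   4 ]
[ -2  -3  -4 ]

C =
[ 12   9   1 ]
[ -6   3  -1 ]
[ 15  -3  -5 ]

First compute TC:
[[-42, -48,  12],
 [ 48, -66, -18],
 [-66, -15,  21]]
Now row reduce the product.
R2 ← R2 + (8/7)·R1: [0, -846/7, -30/7]
R3 ← R3 − (11/7)·R1: [0, 423/7, 15/7]
R3 ← R3 + (1/2)·R2: [0, 0, 0]
2 nonzero rows, so rank(TC) = 2.

2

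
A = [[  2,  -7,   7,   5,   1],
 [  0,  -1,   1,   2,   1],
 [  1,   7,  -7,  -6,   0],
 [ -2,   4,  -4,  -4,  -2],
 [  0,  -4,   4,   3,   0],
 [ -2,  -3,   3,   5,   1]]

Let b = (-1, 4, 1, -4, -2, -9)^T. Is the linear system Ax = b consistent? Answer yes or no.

Row reduce the augmented matrix [A | b].
R3 ← R3 − (1/2)·R1: [0, 21/2, -21/2, -17/2, -1/2, 3/2]
R4 ← R4 + R1: [0, -3, 3, 1, -1, -5]
R6 ← R6 + R1: [0, -10, 10, 10, 2, -10]
R3 ← R3 + (21/2)·R2: [0, 0, 0, 25/2, 10, 87/2]
R4 ← R4 − (3)·R2: [0, 0, 0, -5, -4, -17]
R5 ← R5 − (4)·R2: [0, 0, 0, -5, -4, -18]
R6 ← R6 − (10)·R2: [0, 0, 0, -10, -8, -50]
R4 ← R4 + (2/5)·R3: [0, 0, 0, 0, 0, 2/5]
R5 ← R5 + (2/5)·R3: [0, 0, 0, 0, 0, -3/5]
R6 ← R6 + (4/5)·R3: [0, 0, 0, 0, 0, -76/5]
R5 ← R5 + (3/2)·R4: [0, 0, 0, 0, 0, 0]
R6 ← R6 + (38)·R4: [0, 0, 0, 0, 0, 0]
The echelon form has 4 nonzero rows; the last pivot sits in the augmented column, so rank(A) = 3 but rank([A|b]) = 4.
Since the ranks differ, the system is inconsistent.

no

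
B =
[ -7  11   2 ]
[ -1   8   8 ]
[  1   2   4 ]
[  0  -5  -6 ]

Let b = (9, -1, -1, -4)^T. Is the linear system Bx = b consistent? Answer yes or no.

Row reduce the augmented matrix [B | b].
R2 ← R2 − (1/7)·R1: [0, 45/7, 54/7, -16/7]
R3 ← R3 + (1/7)·R1: [0, 25/7, 30/7, 2/7]
R3 ← R3 − (5/9)·R2: [0, 0, 0, 14/9]
R4 ← R4 + (7/9)·R2: [0, 0, 0, -52/9]
R4 ← R4 + (26/7)·R3: [0, 0, 0, 0]
The echelon form has 3 nonzero rows; the last pivot sits in the augmented column, so rank(B) = 2 but rank([B|b]) = 3.
Since the ranks differ, the system is inconsistent.

no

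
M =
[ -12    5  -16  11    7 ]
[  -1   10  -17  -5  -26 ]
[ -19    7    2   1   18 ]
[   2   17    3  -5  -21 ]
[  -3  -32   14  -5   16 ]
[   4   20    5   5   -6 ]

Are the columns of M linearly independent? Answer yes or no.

yes

Row reduce M to echelon form.
R2 ← R2 − (1/12)·R1: [0, 115/12, -47/3, -71/12, -319/12]
R3 ← R3 − (19/12)·R1: [0, -11/12, 82/3, -197/12, 83/12]
R4 ← R4 + (1/6)·R1: [0, 107/6, 1/3, -19/6, -119/6]
R5 ← R5 − (1/4)·R1: [0, -133/4, 18, -31/4, 57/4]
R6 ← R6 + (1/3)·R1: [0, 65/3, -1/3, 26/3, -11/3]
R3 ← R3 + (11/115)·R2: [0, 0, 2971/115, -1953/115, 503/115]
R4 ← R4 − (214/115)·R2: [0, 0, 3391/115, 902/115, 3408/115]
R5 ← R5 + (399/115)·R2: [0, 0, -4181/115, -3252/115, -8968/115]
R6 ← R6 − (52/23)·R2: [0, 0, 807/23, 507/23, 1298/23]
R4 ← R4 − (3391/2971)·R3: [0, 0, 0, 80891/2971, 73213/2971]
R5 ← R5 + (4181/2971)·R3: [0, 0, 0, -155019/2971, -213399/2971]
R6 ← R6 − (4035/2971)·R3: [0, 0, 0, 134016/2971, 150019/2971]
R5 ← R5 + (155019/80891)·R4: [0, 0, 0, 0, -1990122/80891]
R6 ← R6 − (134016/80891)·R4: [0, 0, 0, 0, 782051/80891]
R6 ← R6 + (257/654)·R5: [0, 0, 0, 0, 0]
5 pivots among 5 columns.
Every column is a pivot column, so the columns are linearly independent.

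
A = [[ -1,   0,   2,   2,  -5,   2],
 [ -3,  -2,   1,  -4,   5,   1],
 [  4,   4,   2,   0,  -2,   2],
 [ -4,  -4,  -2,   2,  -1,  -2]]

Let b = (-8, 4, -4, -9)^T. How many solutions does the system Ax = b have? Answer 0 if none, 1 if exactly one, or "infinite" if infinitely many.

0

Row reduce the augmented matrix [A | b].
R2 ← R2 − (3)·R1: [0, -2, -5, -10, 20, -5, 28]
R3 ← R3 + (4)·R1: [0, 4, 10, 8, -22, 10, -36]
R4 ← R4 − (4)·R1: [0, -4, -10, -6, 19, -10, 23]
R3 ← R3 + (2)·R2: [0, 0, 0, -12, 18, 0, 20]
R4 ← R4 − (2)·R2: [0, 0, 0, 14, -21, 0, -33]
R4 ← R4 + (7/6)·R3: [0, 0, 0, 0, 0, 0, -29/3]
The echelon form has 4 nonzero rows; the last pivot sits in the augmented column, so rank(A) = 3 but rank([A|b]) = 4.
Since the ranks differ, the system is inconsistent.
It has no solutions.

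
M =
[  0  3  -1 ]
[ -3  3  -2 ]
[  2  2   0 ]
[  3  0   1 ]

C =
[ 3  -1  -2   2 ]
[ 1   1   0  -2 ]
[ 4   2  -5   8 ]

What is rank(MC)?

First compute MC:
[[ -1,   1,   5, -14],
 [-14,   2,  16, -28],
 [  8,   0,  -4,   0],
 [ 13,  -1, -11,  14]]
Now row reduce the product.
R2 ← R2 − (14)·R1: [0, -12, -54, 168]
R3 ← R3 + (8)·R1: [0, 8, 36, -112]
R4 ← R4 + (13)·R1: [0, 12, 54, -168]
R3 ← R3 + (2/3)·R2: [0, 0, 0, 0]
R4 ← R4 + R2: [0, 0, 0, 0]
2 nonzero rows, so rank(MC) = 2.

2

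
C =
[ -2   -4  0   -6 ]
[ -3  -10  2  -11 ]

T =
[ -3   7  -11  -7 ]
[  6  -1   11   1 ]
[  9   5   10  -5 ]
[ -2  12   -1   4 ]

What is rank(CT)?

First compute CT:
[[ -6, -82, -16, -14],
 [-11, -133, -46, -43]]
Now row reduce the product.
R2 ← R2 − (11/6)·R1: [0, 52/3, -50/3, -52/3]
2 nonzero rows, so rank(CT) = 2.

2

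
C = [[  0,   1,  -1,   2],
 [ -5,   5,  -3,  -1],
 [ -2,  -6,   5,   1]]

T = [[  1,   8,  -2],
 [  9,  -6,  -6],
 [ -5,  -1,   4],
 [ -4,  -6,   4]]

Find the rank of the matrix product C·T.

2

First compute CT:
[[  6, -17,  -2],
 [ 59, -61, -36],
 [-85,   9,  64]]
Now row reduce the product.
R2 ← R2 − (59/6)·R1: [0, 637/6, -49/3]
R3 ← R3 + (85/6)·R1: [0, -1391/6, 107/3]
R3 ← R3 + (107/49)·R2: [0, 0, 0]
2 nonzero rows, so rank(CT) = 2.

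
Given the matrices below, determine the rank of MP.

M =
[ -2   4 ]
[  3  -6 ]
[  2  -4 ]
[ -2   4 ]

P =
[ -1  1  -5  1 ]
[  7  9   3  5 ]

First compute MP:
[[ 30,  34,  22,  18],
 [-45, -51, -33, -27],
 [-30, -34, -22, -18],
 [ 30,  34,  22,  18]]
Now row reduce the product.
R2 ← R2 + (3/2)·R1: [0, 0, 0, 0]
R3 ← R3 + R1: [0, 0, 0, 0]
R4 ← R4 − R1: [0, 0, 0, 0]
1 nonzero row, so rank(MP) = 1.

1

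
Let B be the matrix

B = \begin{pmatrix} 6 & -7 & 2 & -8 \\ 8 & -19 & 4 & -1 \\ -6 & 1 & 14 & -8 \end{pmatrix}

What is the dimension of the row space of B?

Row reduce to echelon form.
R2 ← R2 − (4/3)·R1: [0, -29/3, 4/3, 29/3]
R3 ← R3 + R1: [0, -6, 16, -16]
R3 ← R3 − (18/29)·R2: [0, 0, 440/29, -22]
Echelon form has 3 nonzero rows, so rank(B) = 3.
The row space has dimension equal to the rank: 3.

3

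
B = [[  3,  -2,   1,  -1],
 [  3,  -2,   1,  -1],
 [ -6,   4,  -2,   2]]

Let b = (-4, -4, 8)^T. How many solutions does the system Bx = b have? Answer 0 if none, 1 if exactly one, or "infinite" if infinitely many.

Row reduce the augmented matrix [B | b].
R2 ← R2 − R1: [0, 0, 0, 0, 0]
R3 ← R3 + (2)·R1: [0, 0, 0, 0, 0]
The echelon form has 1 nonzero rows, and every pivot lies in the first 4 columns, so rank(B) = rank([B|b]) = 1.
The system is consistent.
rank = 1 < 4 unknowns, so there are infinitely many solutions.

infinite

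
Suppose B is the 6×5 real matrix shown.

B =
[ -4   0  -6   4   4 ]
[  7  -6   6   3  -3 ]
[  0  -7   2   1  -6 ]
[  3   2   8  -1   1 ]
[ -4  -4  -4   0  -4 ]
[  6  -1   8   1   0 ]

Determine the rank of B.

Row reduce to echelon form.
R2 ← R2 + (7/4)·R1: [0, -6, -9/2, 10, 4]
R4 ← R4 + (3/4)·R1: [0, 2, 7/2, 2, 4]
R5 ← R5 − R1: [0, -4, 2, -4, -8]
R6 ← R6 + (3/2)·R1: [0, -1, -1, 7, 6]
R3 ← R3 − (7/6)·R2: [0, 0, 29/4, -32/3, -32/3]
R4 ← R4 + (1/3)·R2: [0, 0, 2, 16/3, 16/3]
R5 ← R5 − (2/3)·R2: [0, 0, 5, -32/3, -32/3]
R6 ← R6 − (1/6)·R2: [0, 0, -1/4, 16/3, 16/3]
R4 ← R4 − (8/29)·R3: [0, 0, 0, 240/29, 240/29]
R5 ← R5 − (20/29)·R3: [0, 0, 0, -96/29, -96/29]
R6 ← R6 + (1/29)·R3: [0, 0, 0, 144/29, 144/29]
R5 ← R5 + (2/5)·R4: [0, 0, 0, 0, 0]
R6 ← R6 − (3/5)·R4: [0, 0, 0, 0, 0]
Echelon form has 4 nonzero rows, so rank(B) = 4.

4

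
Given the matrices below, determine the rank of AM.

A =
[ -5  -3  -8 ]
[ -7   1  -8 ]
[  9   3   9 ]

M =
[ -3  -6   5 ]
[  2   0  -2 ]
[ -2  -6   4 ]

First compute AM:
[[ 25,  78, -51],
 [ 39,  90, -69],
 [-39, -108,  75]]
Now row reduce the product.
R2 ← R2 − (39/25)·R1: [0, -792/25, 264/25]
R3 ← R3 + (39/25)·R1: [0, 342/25, -114/25]
R3 ← R3 + (19/44)·R2: [0, 0, 0]
2 nonzero rows, so rank(AM) = 2.

2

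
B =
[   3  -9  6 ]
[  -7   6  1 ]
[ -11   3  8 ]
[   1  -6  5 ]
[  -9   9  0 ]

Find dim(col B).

Row reduce to echelon form.
R2 ← R2 + (7/3)·R1: [0, -15, 15]
R3 ← R3 + (11/3)·R1: [0, -30, 30]
R4 ← R4 − (1/3)·R1: [0, -3, 3]
R5 ← R5 + (3)·R1: [0, -18, 18]
R3 ← R3 − (2)·R2: [0, 0, 0]
R4 ← R4 − (1/5)·R2: [0, 0, 0]
R5 ← R5 − (6/5)·R2: [0, 0, 0]
Echelon form has 2 nonzero rows, so rank(B) = 2.
The column space has dimension equal to the rank: 2.

2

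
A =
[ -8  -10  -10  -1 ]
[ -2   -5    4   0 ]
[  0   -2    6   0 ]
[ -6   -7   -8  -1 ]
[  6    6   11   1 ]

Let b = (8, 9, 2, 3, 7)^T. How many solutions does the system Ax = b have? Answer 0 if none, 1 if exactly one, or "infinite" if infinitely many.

Row reduce the augmented matrix [A | b].
R2 ← R2 − (1/4)·R1: [0, -5/2, 13/2, 1/4, 7]
R4 ← R4 − (3/4)·R1: [0, 1/2, -1/2, -1/4, -3]
R5 ← R5 + (3/4)·R1: [0, -3/2, 7/2, 1/4, 13]
R3 ← R3 − (4/5)·R2: [0, 0, 4/5, -1/5, -18/5]
R4 ← R4 + (1/5)·R2: [0, 0, 4/5, -1/5, -8/5]
R5 ← R5 − (3/5)·R2: [0, 0, -2/5, 1/10, 44/5]
R4 ← R4 − R3: [0, 0, 0, 0, 2]
R5 ← R5 + (1/2)·R3: [0, 0, 0, 0, 7]
R5 ← R5 − (7/2)·R4: [0, 0, 0, 0, 0]
The echelon form has 4 nonzero rows; the last pivot sits in the augmented column, so rank(A) = 3 but rank([A|b]) = 4.
Since the ranks differ, the system is inconsistent.
It has no solutions.

0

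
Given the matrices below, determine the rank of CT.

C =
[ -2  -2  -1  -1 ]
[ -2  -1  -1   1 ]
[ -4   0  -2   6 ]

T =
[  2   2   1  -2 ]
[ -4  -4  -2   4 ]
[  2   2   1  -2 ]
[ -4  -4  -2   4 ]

1

First compute CT:
[[  6,   6,   3,  -6],
 [ -6,  -6,  -3,   6],
 [-36, -36, -18,  36]]
Now row reduce the product.
R2 ← R2 + R1: [0, 0, 0, 0]
R3 ← R3 + (6)·R1: [0, 0, 0, 0]
1 nonzero row, so rank(CT) = 1.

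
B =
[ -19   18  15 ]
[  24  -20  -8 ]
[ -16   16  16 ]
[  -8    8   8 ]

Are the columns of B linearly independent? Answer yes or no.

Row reduce B to echelon form.
R2 ← R2 + (24/19)·R1: [0, 52/19, 208/19]
R3 ← R3 − (16/19)·R1: [0, 16/19, 64/19]
R4 ← R4 − (8/19)·R1: [0, 8/19, 32/19]
R3 ← R3 − (4/13)·R2: [0, 0, 0]
R4 ← R4 − (2/13)·R2: [0, 0, 0]
2 pivots among 3 columns.
Only 2 < 3 pivot columns, so the columns are linearly dependent.

no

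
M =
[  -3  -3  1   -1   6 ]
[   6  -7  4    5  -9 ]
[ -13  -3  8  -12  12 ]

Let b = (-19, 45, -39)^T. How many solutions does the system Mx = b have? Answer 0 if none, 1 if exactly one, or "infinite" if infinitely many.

Row reduce the augmented matrix [M | b].
R2 ← R2 + (2)·R1: [0, -13, 6, 3, 3, 7]
R3 ← R3 − (13/3)·R1: [0, 10, 11/3, -23/3, -14, 130/3]
R3 ← R3 + (10/13)·R2: [0, 0, 323/39, -209/39, -152/13, 1900/39]
The echelon form has 3 nonzero rows, and every pivot lies in the first 5 columns, so rank(M) = rank([M|b]) = 3.
The system is consistent.
rank = 3 < 5 unknowns, so there are infinitely many solutions.

infinite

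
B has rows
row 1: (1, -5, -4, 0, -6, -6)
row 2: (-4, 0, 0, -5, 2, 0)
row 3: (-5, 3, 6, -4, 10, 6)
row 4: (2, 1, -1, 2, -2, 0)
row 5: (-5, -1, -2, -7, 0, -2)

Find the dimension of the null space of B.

3

Row reduce to echelon form.
R2 ← R2 + (4)·R1: [0, -20, -16, -5, -22, -24]
R3 ← R3 + (5)·R1: [0, -22, -14, -4, -20, -24]
R4 ← R4 − (2)·R1: [0, 11, 7, 2, 10, 12]
R5 ← R5 + (5)·R1: [0, -26, -22, -7, -30, -32]
R3 ← R3 − (11/10)·R2: [0, 0, 18/5, 3/2, 21/5, 12/5]
R4 ← R4 + (11/20)·R2: [0, 0, -9/5, -3/4, -21/10, -6/5]
R5 ← R5 − (13/10)·R2: [0, 0, -6/5, -1/2, -7/5, -4/5]
R4 ← R4 + (1/2)·R3: [0, 0, 0, 0, 0, 0]
R5 ← R5 + (1/3)·R3: [0, 0, 0, 0, 0, 0]
3 nonzero rows, so rank(B) = 3.
B has 6 columns; by rank–nullity, nullity = 6 − 3 = 3.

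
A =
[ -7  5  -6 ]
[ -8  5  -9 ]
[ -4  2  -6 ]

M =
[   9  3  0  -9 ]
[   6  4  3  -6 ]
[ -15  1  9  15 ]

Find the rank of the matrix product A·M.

2

First compute AM:
[[ 57,  -7, -39, -57],
 [ 93, -13, -66, -93],
 [ 66, -10, -48, -66]]
Now row reduce the product.
R2 ← R2 − (31/19)·R1: [0, -30/19, -45/19, 0]
R3 ← R3 − (22/19)·R1: [0, -36/19, -54/19, 0]
R3 ← R3 − (6/5)·R2: [0, 0, 0, 0]
2 nonzero rows, so rank(AM) = 2.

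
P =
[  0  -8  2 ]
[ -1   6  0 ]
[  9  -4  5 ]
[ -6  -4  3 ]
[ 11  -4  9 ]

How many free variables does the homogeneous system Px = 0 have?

0

Row reduce to echelon form.
Swap R1 ↔ R2
R3 ← R3 + (9)·R1: [0, 50, 5]
R4 ← R4 − (6)·R1: [0, -40, 3]
R5 ← R5 + (11)·R1: [0, 62, 9]
R3 ← R3 + (25/4)·R2: [0, 0, 35/2]
R4 ← R4 − (5)·R2: [0, 0, -7]
R5 ← R5 + (31/4)·R2: [0, 0, 49/2]
R4 ← R4 + (2/5)·R3: [0, 0, 0]
R5 ← R5 − (7/5)·R3: [0, 0, 0]
3 nonzero rows, so rank(P) = 3.
P has 3 columns; by rank–nullity, nullity = 3 − 3 = 0.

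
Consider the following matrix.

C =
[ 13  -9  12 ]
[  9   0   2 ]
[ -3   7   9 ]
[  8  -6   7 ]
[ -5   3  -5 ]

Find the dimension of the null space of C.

0

Row reduce to echelon form.
R2 ← R2 − (9/13)·R1: [0, 81/13, -82/13]
R3 ← R3 + (3/13)·R1: [0, 64/13, 153/13]
R4 ← R4 − (8/13)·R1: [0, -6/13, -5/13]
R5 ← R5 + (5/13)·R1: [0, -6/13, -5/13]
R3 ← R3 − (64/81)·R2: [0, 0, 1357/81]
R4 ← R4 + (2/27)·R2: [0, 0, -23/27]
R5 ← R5 + (2/27)·R2: [0, 0, -23/27]
R4 ← R4 + (3/59)·R3: [0, 0, 0]
R5 ← R5 + (3/59)·R3: [0, 0, 0]
3 nonzero rows, so rank(C) = 3.
C has 3 columns; by rank–nullity, nullity = 3 − 3 = 0.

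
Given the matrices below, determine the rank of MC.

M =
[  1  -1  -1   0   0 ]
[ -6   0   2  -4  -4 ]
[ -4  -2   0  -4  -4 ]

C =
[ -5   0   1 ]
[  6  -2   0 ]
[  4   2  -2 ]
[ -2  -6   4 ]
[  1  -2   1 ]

2

First compute MC:
[[-15,   0,   3],
 [ 42,  36, -30],
 [ 12,  36, -24]]
Now row reduce the product.
R2 ← R2 + (14/5)·R1: [0, 36, -108/5]
R3 ← R3 + (4/5)·R1: [0, 36, -108/5]
R3 ← R3 − R2: [0, 0, 0]
2 nonzero rows, so rank(MC) = 2.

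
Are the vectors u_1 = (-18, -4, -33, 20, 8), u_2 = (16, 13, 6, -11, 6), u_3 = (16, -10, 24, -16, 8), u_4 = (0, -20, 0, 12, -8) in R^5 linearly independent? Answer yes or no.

Form the matrix with these vectors as rows and row reduce.
R2 ← R2 + (8/9)·R1: [0, 85/9, -70/3, 61/9, 118/9]
R3 ← R3 + (8/9)·R1: [0, -122/9, -16/3, 16/9, 136/9]
R3 ← R3 + (122/85)·R2: [0, 0, -660/17, 978/85, 2884/85]
R4 ← R4 + (36/17)·R2: [0, 0, -840/17, 448/17, 336/17]
R4 ← R4 − (14/11)·R3: [0, 0, 0, 644/55, -1288/55]
4 nonzero rows, so the 4 vectors span a space of dimension 4.
Since 4 = 4, the vectors are linearly independent.

yes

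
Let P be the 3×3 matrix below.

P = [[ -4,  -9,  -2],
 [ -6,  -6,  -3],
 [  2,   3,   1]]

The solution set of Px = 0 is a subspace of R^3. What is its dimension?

Row reduce to echelon form.
R2 ← R2 − (3/2)·R1: [0, 15/2, 0]
R3 ← R3 + (1/2)·R1: [0, -3/2, 0]
R3 ← R3 + (1/5)·R2: [0, 0, 0]
2 nonzero rows, so rank(P) = 2.
P has 3 columns; by rank–nullity, nullity = 3 − 2 = 1.

1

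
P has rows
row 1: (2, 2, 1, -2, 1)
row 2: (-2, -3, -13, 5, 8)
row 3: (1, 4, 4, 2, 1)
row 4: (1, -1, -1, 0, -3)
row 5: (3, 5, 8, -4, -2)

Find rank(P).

5

Row reduce to echelon form.
R2 ← R2 + R1: [0, -1, -12, 3, 9]
R3 ← R3 − (1/2)·R1: [0, 3, 7/2, 3, 1/2]
R4 ← R4 − (1/2)·R1: [0, -2, -3/2, 1, -7/2]
R5 ← R5 − (3/2)·R1: [0, 2, 13/2, -1, -7/2]
R3 ← R3 + (3)·R2: [0, 0, -65/2, 12, 55/2]
R4 ← R4 − (2)·R2: [0, 0, 45/2, -5, -43/2]
R5 ← R5 + (2)·R2: [0, 0, -35/2, 5, 29/2]
R4 ← R4 + (9/13)·R3: [0, 0, 0, 43/13, -32/13]
R5 ← R5 − (7/13)·R3: [0, 0, 0, -19/13, -4/13]
R5 ← R5 + (19/43)·R4: [0, 0, 0, 0, -60/43]
Echelon form has 5 nonzero rows, so rank(P) = 5.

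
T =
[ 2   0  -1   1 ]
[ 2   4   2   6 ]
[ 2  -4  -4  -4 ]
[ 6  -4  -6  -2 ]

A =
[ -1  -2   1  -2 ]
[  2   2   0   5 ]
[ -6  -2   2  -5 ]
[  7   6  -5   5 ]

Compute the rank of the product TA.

2

First compute TA:
[[ 11,   4,  -5,   6],
 [ 36,  36, -24,  36],
 [-14, -28,  14, -24],
 [  8, -20,   4, -12]]
Now row reduce the product.
R2 ← R2 − (36/11)·R1: [0, 252/11, -84/11, 180/11]
R3 ← R3 + (14/11)·R1: [0, -252/11, 84/11, -180/11]
R4 ← R4 − (8/11)·R1: [0, -252/11, 84/11, -180/11]
R3 ← R3 + R2: [0, 0, 0, 0]
R4 ← R4 + R2: [0, 0, 0, 0]
2 nonzero rows, so rank(TA) = 2.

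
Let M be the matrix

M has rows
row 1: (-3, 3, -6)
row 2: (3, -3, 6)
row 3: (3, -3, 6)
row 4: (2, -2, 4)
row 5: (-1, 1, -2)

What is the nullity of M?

2

Row reduce to echelon form.
R2 ← R2 + R1: [0, 0, 0]
R3 ← R3 + R1: [0, 0, 0]
R4 ← R4 + (2/3)·R1: [0, 0, 0]
R5 ← R5 − (1/3)·R1: [0, 0, 0]
1 nonzero row, so rank(M) = 1.
M has 3 columns; by rank–nullity, nullity = 3 − 1 = 2.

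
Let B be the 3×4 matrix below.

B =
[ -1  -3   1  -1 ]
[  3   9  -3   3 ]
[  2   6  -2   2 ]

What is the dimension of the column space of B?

1

Row reduce to echelon form.
R2 ← R2 + (3)·R1: [0, 0, 0, 0]
R3 ← R3 + (2)·R1: [0, 0, 0, 0]
Echelon form has 1 nonzero row, so rank(B) = 1.
The column space has dimension equal to the rank: 1.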